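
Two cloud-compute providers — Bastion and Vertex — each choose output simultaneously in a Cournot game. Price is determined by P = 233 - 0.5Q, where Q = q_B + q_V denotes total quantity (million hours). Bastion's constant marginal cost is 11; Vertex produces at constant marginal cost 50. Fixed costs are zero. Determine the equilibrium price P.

98

Bastion's profit: π_B = (233 - 0.5Q)q_B - (11q_B). Setting ∂π_B/∂q_B = 0: 222 - q_B - (1/2)(q_V) = 0.
Vertex's profit: π_V = (233 - 0.5Q)q_V - (50q_V). Setting ∂π_V/∂q_V = 0: 183 - q_V - (1/2)(q_B) = 0.
Rearranging gives the reaction functions q_B = (222 - (1/2)q_V) and q_V = (183 - (1/2)q_B).
Solving the pair: q_B = 174, q_V = 96.
Total output Q = 270, so price P = 233 - (1/2)·270 = 98.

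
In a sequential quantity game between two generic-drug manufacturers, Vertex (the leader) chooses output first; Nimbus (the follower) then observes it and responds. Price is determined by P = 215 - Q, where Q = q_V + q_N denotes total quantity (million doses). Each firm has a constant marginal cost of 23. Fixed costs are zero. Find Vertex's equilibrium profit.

The follower Nimbus best-responds to any q_V: π_N = (215 - Q)q_N - 23q_N.
Follower FOC: 192 - q_V - 2q_N = 0, so q_N(q_V) = (192 - q_V)/2.
The leader anticipates this reaction. Substituting into P = 215 - Q gives P = 119 - (1/2)q_V, so π_V = (119 - (1/2)q_V)q_V - 23q_V.
Maximising: ∂π_V/∂q_V = 96 - q_V = 0, giving q_V = 96.
Then q_N = (192 - 96)/2 = 48.
Price P = 215 - 144 = 71.
Vertex's profit: (71 - 23)·96 = 4608.

4608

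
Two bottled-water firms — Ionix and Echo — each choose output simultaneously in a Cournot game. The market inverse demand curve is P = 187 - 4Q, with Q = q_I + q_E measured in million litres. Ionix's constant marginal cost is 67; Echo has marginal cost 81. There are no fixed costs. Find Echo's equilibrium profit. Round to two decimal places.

235.11

Ionix's profit: π_I = (187 - 4Q)q_I - (67q_I). Setting ∂π_I/∂q_I = 0: 120 - 8q_I - 4(q_E) = 0.
Echo's first-order condition: 106 - 8q_E - 4(q_I) = 0.
Rearranging gives the reaction functions q_I = (120 - 4q_E)/8 and q_E = (106 - 4q_I)/8.
Substituting one into the other gives q_I = 67/6 and q_E = 23/3.
Price P = 187 - 4·(113/6) = 335/3.
Echo's profit: (335/3 - 81)·(23/3) = 235.1111.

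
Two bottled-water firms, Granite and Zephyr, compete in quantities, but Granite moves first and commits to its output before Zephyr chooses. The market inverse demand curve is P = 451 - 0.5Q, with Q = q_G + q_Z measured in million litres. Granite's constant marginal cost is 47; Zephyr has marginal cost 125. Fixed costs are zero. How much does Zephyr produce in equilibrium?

The follower Zephyr best-responds to any q_G: π_Z = (451 - 0.5Q)q_Z - 125q_Z.
Follower FOC: 326 - (1/2)q_G - q_Z = 0, so q_Z(q_G) = (326 - (1/2)q_G).
The leader anticipates this reaction. Substituting into P = 451 - 0.5Q gives P = 288 - (1/4)q_G, so π_G = (288 - (1/4)q_G)q_G - 47q_G.
Leader FOC: 241 - (1/2)q_G = 0, so q_G = 482.
Then q_Z = (326 - (1/2)·482) = 85.

85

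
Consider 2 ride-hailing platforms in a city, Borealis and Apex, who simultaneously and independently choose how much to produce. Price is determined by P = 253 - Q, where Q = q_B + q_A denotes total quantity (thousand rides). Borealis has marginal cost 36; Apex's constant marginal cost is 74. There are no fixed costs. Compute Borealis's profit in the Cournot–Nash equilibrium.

7225

Borealis's profit: π_B = (253 - Q)q_B - (36q_B). Setting ∂π_B/∂q_B = 0: 217 - 2q_B - (q_A) = 0.
Apex's profit: π_A = (253 - Q)q_A - (74q_A). Setting ∂π_A/∂q_A = 0: 179 - 2q_A - (q_B) = 0.
Best responses: q_B = (217 - q_A)/2, q_A = (179 - q_B)/2.
Solving the pair: q_B = 85, q_A = 47.
Price P = 253 - 132 = 121.
Borealis's profit: (121 - 36)·85 = 7225.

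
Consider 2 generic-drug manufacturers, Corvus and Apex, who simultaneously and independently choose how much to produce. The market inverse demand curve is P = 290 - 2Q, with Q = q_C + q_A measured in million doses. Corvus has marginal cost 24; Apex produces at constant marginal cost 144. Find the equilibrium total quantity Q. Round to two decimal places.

68.67

Corvus's profit: π_C = (290 - 2Q)q_C - (24q_C). Setting ∂π_C/∂q_C = 0: 266 - 4q_C - 2(q_A) = 0.
Apex's profit: π_A = (290 - 2Q)q_A - (144q_A). Setting ∂π_A/∂q_A = 0: 146 - 4q_A - 2(q_C) = 0.
So q_C = (266 - 2q_A)/4 and q_A = (146 - 2q_C)/4.
Solving the pair: q_C = 193/3, q_A = 13/3.
Total output Q = 193/3 + 13/3 = 206/3.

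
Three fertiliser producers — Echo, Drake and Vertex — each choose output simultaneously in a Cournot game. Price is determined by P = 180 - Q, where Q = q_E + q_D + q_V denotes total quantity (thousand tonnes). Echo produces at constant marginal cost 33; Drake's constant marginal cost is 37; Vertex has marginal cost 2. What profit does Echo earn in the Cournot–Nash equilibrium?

Echo's profit: π_E = (180 - Q)q_E - (33q_E). Setting ∂π_E/∂q_E = 0: 147 - 2q_E - (q_D + q_V) = 0.
Drake's first-order condition: 143 - 2q_D - (q_E + q_V) = 0.
Vertex's profit: π_V = (180 - Q)q_V - (2q_V). Setting ∂π_V/∂q_V = 0: 178 - 2q_V - (q_E + q_D) = 0.
Adding the 3 first-order conditions: 468 − 4Q = 0, so Q = 117.
Back-substituting: q_E = (147 − 117) = 30, q_D = (143 − 117) = 26, q_V = (178 − 117) = 61.
Price P = 180 - 117 = 63.
Echo's profit: (63 - 33)·30 = 900.

900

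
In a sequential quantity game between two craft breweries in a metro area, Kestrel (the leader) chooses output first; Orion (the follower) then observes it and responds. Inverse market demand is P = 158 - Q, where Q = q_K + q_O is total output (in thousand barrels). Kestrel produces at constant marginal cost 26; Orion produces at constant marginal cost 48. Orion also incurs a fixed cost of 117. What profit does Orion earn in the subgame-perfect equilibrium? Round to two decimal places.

The follower Orion best-responds to any q_K: π_O = (158 - Q)q_O - 48q_O.
Follower FOC: 110 - q_K - 2q_O = 0, so q_O(q_K) = (110 - q_K)/2.
Kestrel substitutes q_O(q_K) into its own profit: π_K = q_K(158 - q_K - (110 - q_K)/2) - 26q_K = (103 - (1/2)q_K)q_K - 26q_K.
The leader's first-order condition 77 - q_K = 0 yields q_K = 77.
Then q_O = (110 - 77)/2 = 33/2.
Price P = 158 - 187/2 = 129/2.
Orion's profit: (129/2 - 48)·(33/2) - 117 = 621/4.

155.25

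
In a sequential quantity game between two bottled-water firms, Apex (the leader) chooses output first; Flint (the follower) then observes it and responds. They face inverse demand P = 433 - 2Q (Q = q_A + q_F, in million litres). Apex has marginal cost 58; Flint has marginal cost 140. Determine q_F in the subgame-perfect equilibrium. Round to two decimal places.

16.13

Solve by backward induction. Given q_A, the follower Flint maximises π_F = (433 - 2q_A - 2q_F)q_F - 140q_F.
∂π_F/∂q_F = 293 - 2q_A - 4q_F = 0 gives the reaction function q_F = (293 - 2q_A)/4.
Apex substitutes q_F(q_A) into its own profit: π_A = q_A(433 - 2q_A - (293 - 2q_A)/2) - 58q_A = (573/2 - q_A)q_A - 58q_A.
Maximising: ∂π_A/∂q_A = 457/2 - 2q_A = 0, giving q_A = 457/4.
Then q_F = (293 - 2·(457/4))/4 = 129/8.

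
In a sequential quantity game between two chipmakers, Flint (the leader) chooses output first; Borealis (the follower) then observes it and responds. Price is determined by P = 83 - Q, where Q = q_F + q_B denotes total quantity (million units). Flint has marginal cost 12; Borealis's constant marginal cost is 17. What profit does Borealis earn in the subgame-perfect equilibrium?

196

Solve by backward induction. Given q_F, the follower Borealis maximises π_B = (83 - q_F - q_B)q_B - 17q_B.
Follower FOC: 66 - q_F - 2q_B = 0, so q_B(q_F) = (66 - q_F)/2.
Flint substitutes q_B(q_F) into its own profit: π_F = q_F(83 - q_F - (66 - q_F)/2) - 12q_F = (50 - (1/2)q_F)q_F - 12q_F.
Maximising: ∂π_F/∂q_F = 38 - q_F = 0, giving q_F = 38.
Then q_B = (66 - 38)/2 = 14.
Price P = 83 - 52 = 31.
Borealis's profit: (31 - 17)·14 = 196.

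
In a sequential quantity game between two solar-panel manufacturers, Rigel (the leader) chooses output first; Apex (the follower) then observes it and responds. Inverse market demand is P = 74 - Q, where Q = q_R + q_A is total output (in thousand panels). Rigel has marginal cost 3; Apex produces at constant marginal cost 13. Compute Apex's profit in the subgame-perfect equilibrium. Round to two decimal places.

105.06

Solve by backward induction. Given q_R, the follower Apex maximises π_A = (74 - q_R - q_A)q_A - 13q_A.
Setting the follower's marginal profit to zero, 61 - q_R - 2q_A = 0, i.e. q_A = (61 - q_R)/2.
Rigel substitutes q_A(q_R) into its own profit: π_R = q_R(74 - q_R - (61 - q_R)/2) - 3q_R = (87/2 - (1/2)q_R)q_R - 3q_R.
Maximising: ∂π_R/∂q_R = 81/2 - q_R = 0, giving q_R = 81/2.
Then q_A = (61 - 81/2)/2 = 41/4.
Price P = 74 - 203/4 = 93/4.
Apex's profit: (93/4 - 13)·(41/4) = 1681/16.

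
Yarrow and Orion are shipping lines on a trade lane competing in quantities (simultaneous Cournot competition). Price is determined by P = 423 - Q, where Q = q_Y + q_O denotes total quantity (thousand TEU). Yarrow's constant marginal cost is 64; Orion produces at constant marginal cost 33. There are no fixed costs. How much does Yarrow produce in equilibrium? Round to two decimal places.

109.33

Yarrow's profit: π_Y = (423 - Q)q_Y - (64q_Y). Setting ∂π_Y/∂q_Y = 0: 359 - 2q_Y - (q_O) = 0.
Orion's first-order condition: 390 - 2q_O - (q_Y) = 0.
Rearranging gives the reaction functions q_Y = (359 - q_O)/2 and q_O = (390 - q_Y)/2.
Substituting one into the other gives q_Y = 328/3 and q_O = 421/3.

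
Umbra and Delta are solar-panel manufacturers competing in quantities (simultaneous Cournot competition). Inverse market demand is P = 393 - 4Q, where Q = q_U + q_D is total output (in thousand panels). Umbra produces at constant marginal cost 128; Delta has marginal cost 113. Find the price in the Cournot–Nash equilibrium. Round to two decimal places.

Umbra's profit: π_U = (393 - 4Q)q_U - (128q_U). Setting ∂π_U/∂q_U = 0: 265 - 8q_U - 4(q_D) = 0.
Delta's first-order condition: 280 - 8q_D - 4(q_U) = 0.
Best responses: q_U = (265 - 4q_D)/8, q_D = (280 - 4q_U)/8.
Solving the pair: q_U = 125/6, q_D = 295/12.
Total output Q = 545/12, so price P = 393 - 4·(545/12) = 634/3.

211.33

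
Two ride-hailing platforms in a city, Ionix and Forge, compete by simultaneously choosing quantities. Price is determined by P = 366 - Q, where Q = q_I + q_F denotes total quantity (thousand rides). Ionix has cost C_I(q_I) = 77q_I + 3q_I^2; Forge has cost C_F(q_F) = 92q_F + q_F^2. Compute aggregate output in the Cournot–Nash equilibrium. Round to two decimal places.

89.84

Ionix's profit: π_I = (366 - Q)q_I - (77q_I + 3q_I²). Setting ∂π_I/∂q_I = 0: 289 - 8q_I - (q_F) = 0.
Forge's profit: π_F = (366 - Q)q_F - (92q_F + q_F²). Setting ∂π_F/∂q_F = 0: 274 - 4q_F - (q_I) = 0.
So q_I = (289 - q_F)/8 and q_F = (274 - q_I)/4.
Solving the pair: q_I = 882/31, q_F = 1903/31.
Total output Q = 882/31 + 1903/31 = 89.8387.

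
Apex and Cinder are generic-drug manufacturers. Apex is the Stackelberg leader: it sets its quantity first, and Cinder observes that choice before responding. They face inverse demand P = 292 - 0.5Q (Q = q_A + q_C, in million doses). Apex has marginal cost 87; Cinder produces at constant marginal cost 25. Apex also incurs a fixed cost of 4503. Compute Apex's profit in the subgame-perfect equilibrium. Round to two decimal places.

609.25

Solve by backward induction. Given q_A, the follower Cinder maximises π_C = (292 - (1/2)q_A - (1/2)q_C)q_C - 25q_C.
Setting the follower's marginal profit to zero, 267 - (1/2)q_A - q_C = 0, i.e. q_C = (267 - (1/2)q_A).
Apex substitutes q_C(q_A) into its own profit: π_A = q_A(292 - (1/2)q_A - (267 - (1/2)q_A)/2) - 87q_A = (317/2 - (1/4)q_A)q_A - 87q_A.
Maximising: ∂π_A/∂q_A = 143/2 - (1/2)q_A = 0, giving q_A = 143.
Then q_C = (267 - (1/2)·143) = 391/2.
Price P = 292 - (1/2)·(677/2) = 491/4.
Apex's profit: (491/4 - 87)·143 - 4503 = 609.2500.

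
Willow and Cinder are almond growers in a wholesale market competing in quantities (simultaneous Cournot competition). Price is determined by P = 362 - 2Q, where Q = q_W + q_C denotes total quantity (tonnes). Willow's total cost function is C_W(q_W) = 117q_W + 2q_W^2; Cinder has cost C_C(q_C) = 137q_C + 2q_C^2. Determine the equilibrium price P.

Willow's profit: π_W = (362 - 2Q)q_W - (117q_W + 2q_W²). Setting ∂π_W/∂q_W = 0: 245 - 8q_W - 2(q_C) = 0.
Cinder's profit: π_C = (362 - 2Q)q_C - (137q_C + 2q_C²). Setting ∂π_C/∂q_C = 0: 225 - 8q_C - 2(q_W) = 0.
So q_W = (245 - 2q_C)/8 and q_C = (225 - 2q_W)/8.
Solving the pair: q_W = 151/6, q_C = 131/6.
Total output Q = 47, so price P = 362 - 2·47 = 268.

268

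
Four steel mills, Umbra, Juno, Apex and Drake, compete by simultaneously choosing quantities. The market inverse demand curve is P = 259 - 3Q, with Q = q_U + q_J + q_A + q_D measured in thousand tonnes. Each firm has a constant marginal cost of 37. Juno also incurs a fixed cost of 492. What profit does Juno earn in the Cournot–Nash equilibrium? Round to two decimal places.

A representative firm's profit is π_i = q_i(259 - 3Q) - 37q_i.
First-order condition (treating rivals' output as given): 222 - 6q_i - 3·Σ_{j≠i} q_j = 0.
With identical firms every q_j equals q_i, so Σ_{j≠i} q_j = 3q_i and 222 = 15q_i, giving q_i = 74/5.
Price P = 259 - 3·(296/5) = 407/5.
Juno's profit: (407/5 - 37)·(74/5) - 492 = 165.1200.

165.12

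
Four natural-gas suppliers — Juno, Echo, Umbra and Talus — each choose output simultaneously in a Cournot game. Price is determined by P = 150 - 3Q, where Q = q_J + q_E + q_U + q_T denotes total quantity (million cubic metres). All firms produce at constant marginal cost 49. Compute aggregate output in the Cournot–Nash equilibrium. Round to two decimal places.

26.93

A representative firm's profit is π_i = q_i(150 - 3Q) - 49q_i.
First-order condition (treating rivals' output as given): 101 - 6q_i - 3·Σ_{j≠i} q_j = 0.
By symmetry each firm produces the same amount; substituting Σ_{j≠i} q_j = 3q_i yields q_i = 101/15.
Total output Q = 101/15 + 101/15 + 101/15 + 101/15 = 404/15.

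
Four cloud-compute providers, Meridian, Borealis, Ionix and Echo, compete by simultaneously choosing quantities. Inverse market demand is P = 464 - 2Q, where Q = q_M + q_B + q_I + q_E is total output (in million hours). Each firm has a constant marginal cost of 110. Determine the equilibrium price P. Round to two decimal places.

180.80

Each firm earns π_i = (464 - 2Q)q_i - 110q_i.
Setting ∂π_i/∂q_i = 0 with rivals' quantities fixed: 354 - 4q_i - 2·Σ_{j≠i} q_j = 0.
By symmetry each firm produces the same amount; substituting Σ_{j≠i} q_j = 3q_i yields q_i = 354/10 = 177/5.
Total output Q = 708/5, so price P = 464 - 2·(708/5) = 904/5.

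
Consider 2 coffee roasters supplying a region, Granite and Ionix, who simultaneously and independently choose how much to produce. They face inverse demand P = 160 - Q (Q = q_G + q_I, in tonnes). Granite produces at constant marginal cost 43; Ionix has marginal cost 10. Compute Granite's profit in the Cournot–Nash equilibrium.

Granite's profit: π_G = (160 - Q)q_G - (43q_G). Setting ∂π_G/∂q_G = 0: 117 - 2q_G - (q_I) = 0.
Ionix's first-order condition: 150 - 2q_I - (q_G) = 0.
Best responses: q_G = (117 - q_I)/2, q_I = (150 - q_G)/2.
Solving the pair: q_G = 28, q_I = 61.
Price P = 160 - 89 = 71.
Granite's profit: (71 - 43)·28 = 784.

784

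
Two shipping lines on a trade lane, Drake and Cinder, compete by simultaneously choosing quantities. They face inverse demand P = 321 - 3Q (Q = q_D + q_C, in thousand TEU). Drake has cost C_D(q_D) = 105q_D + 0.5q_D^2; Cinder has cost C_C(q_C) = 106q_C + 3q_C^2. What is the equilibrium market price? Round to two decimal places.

208.84

Drake's profit: π_D = (321 - 3Q)q_D - (105q_D + (1/2)q_D²). Setting ∂π_D/∂q_D = 0: 216 - 7q_D - 3(q_C) = 0.
Cinder's first-order condition: 215 - 12q_C - 3(q_D) = 0.
So q_D = (216 - 3q_C)/7 and q_C = (215 - 3q_D)/12.
Solving the pair: q_D = 649/25, q_C = 857/75.
Total output Q = 37.3867, so price P = 321 - 3·37.3867 = 208.8400.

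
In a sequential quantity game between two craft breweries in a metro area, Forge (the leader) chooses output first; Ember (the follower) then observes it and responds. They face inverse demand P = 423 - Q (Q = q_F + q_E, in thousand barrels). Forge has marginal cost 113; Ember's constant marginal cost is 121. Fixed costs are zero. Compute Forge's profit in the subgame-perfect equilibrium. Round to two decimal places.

12640.50

The follower Ember best-responds to any q_F: π_E = (423 - Q)q_E - 121q_E.
Follower FOC: 302 - q_F - 2q_E = 0, so q_E(q_F) = (302 - q_F)/2.
The leader anticipates this reaction. Substituting into P = 423 - Q gives P = 272 - (1/2)q_F, so π_F = (272 - (1/2)q_F)q_F - 113q_F.
The leader's first-order condition 159 - q_F = 0 yields q_F = 159.
Then q_E = (302 - 159)/2 = 143/2.
Price P = 423 - 461/2 = 385/2.
Forge's profit: (385/2 - 113)·159 = 12640.5000.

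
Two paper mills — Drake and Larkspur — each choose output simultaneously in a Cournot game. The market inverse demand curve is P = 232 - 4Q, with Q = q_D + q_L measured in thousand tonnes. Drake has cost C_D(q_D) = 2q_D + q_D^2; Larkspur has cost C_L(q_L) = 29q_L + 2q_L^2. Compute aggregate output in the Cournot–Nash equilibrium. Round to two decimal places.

29.40

Drake's profit: π_D = (232 - 4Q)q_D - (2q_D + q_D²). Setting ∂π_D/∂q_D = 0: 230 - 10q_D - 4(q_L) = 0.
Larkspur's first-order condition: 203 - 12q_L - 4(q_D) = 0.
So q_D = (230 - 4q_L)/10 and q_L = (203 - 4q_D)/12.
Substituting one into the other gives q_D = 487/26 and q_L = 555/52.
Total output Q = 487/26 + 555/52 = 1529/52.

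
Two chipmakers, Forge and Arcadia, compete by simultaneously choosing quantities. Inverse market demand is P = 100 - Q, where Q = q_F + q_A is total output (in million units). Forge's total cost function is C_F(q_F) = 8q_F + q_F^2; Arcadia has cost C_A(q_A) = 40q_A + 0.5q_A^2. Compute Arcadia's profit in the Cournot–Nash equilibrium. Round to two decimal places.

Forge's profit: π_F = (100 - Q)q_F - (8q_F + q_F²). Setting ∂π_F/∂q_F = 0: 92 - 4q_F - (q_A) = 0.
Arcadia's first-order condition: 60 - 3q_A - (q_F) = 0.
So q_F = (92 - q_A)/4 and q_A = (60 - q_F)/3.
Substituting one into the other gives q_F = 216/11 and q_A = 148/11.
Price P = 100 - 364/11 = 736/11.
Arcadia's profit: (736/11)·(148/11) - 40·(148/11) - (1/2)(148/11)² = 271.5372.

271.54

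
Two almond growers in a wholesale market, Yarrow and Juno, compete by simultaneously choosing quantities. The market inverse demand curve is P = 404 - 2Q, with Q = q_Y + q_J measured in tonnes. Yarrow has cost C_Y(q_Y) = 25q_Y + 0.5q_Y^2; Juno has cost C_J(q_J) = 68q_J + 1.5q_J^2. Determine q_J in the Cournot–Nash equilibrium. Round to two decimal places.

29.74

Yarrow's profit: π_Y = (404 - 2Q)q_Y - (25q_Y + (1/2)q_Y²). Setting ∂π_Y/∂q_Y = 0: 379 - 5q_Y - 2(q_J) = 0.
Juno's profit: π_J = (404 - 2Q)q_J - (68q_J + (3/2)q_J²). Setting ∂π_J/∂q_J = 0: 336 - 7q_J - 2(q_Y) = 0.
Rearranging gives the reaction functions q_Y = (379 - 2q_J)/5 and q_J = (336 - 2q_Y)/7.
Substituting one into the other gives q_Y = 1981/31 and q_J = 922/31.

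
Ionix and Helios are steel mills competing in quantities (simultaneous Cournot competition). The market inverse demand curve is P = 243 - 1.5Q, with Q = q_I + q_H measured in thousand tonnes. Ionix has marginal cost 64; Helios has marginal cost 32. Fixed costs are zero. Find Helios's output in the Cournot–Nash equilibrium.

Ionix's profit: π_I = (243 - 1.5Q)q_I - (64q_I). Setting ∂π_I/∂q_I = 0: 179 - 3q_I - (3/2)(q_H) = 0.
Helios's first-order condition: 211 - 3q_H - (3/2)(q_I) = 0.
Best responses: q_I = (179 - (3/2)q_H)/3, q_H = (211 - (3/2)q_I)/3.
Solving the pair: q_I = 98/3, q_H = 54.

54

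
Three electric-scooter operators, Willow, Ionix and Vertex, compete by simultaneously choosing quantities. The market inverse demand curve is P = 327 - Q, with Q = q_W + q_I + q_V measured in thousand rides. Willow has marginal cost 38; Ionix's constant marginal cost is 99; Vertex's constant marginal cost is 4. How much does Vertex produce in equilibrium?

Willow's profit: π_W = (327 - Q)q_W - (38q_W). Setting ∂π_W/∂q_W = 0: 289 - 2q_W - (q_I + q_V) = 0.
Ionix's first-order condition: 228 - 2q_I - (q_W + q_V) = 0.
Vertex's profit: π_V = (327 - Q)q_V - (4q_V). Setting ∂π_V/∂q_V = 0: 323 - 2q_V - (q_W + q_I) = 0.
Adding the 3 first-order conditions: 840 − 4Q = 0, so Q = 210.
Back-substituting: q_W = (289 − 210) = 79, q_I = (228 − 210) = 18, q_V = (323 − 210) = 113.

113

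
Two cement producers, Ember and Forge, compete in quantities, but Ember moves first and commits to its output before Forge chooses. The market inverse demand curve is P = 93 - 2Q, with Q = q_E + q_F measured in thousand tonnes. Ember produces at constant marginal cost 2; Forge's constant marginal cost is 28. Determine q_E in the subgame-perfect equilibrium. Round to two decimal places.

Solve by backward induction. Given q_E, the follower Forge maximises π_F = (93 - 2q_E - 2q_F)q_F - 28q_F.
∂π_F/∂q_F = 65 - 2q_E - 4q_F = 0 gives the reaction function q_F = (65 - 2q_E)/4.
The leader anticipates this reaction. Substituting into P = 93 - 2Q gives P = 121/2 - q_E, so π_E = (121/2 - q_E)q_E - 2q_E.
The leader's first-order condition 117/2 - 2q_E = 0 yields q_E = 117/4.
Then q_F = (65 - 2·(117/4))/4 = 13/8.

29.25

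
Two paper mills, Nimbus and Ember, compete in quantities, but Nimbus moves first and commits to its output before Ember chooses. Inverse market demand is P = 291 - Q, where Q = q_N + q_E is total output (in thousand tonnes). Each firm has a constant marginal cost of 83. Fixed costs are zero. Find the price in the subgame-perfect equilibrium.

Solve by backward induction. Given q_N, the follower Ember maximises π_E = (291 - q_N - q_E)q_E - 83q_E.
Follower FOC: 208 - q_N - 2q_E = 0, so q_E(q_N) = (208 - q_N)/2.
Nimbus substitutes q_E(q_N) into its own profit: π_N = q_N(291 - q_N - (208 - q_N)/2) - 83q_N = (187 - (1/2)q_N)q_N - 83q_N.
The leader's first-order condition 104 - q_N = 0 yields q_N = 104.
Then q_E = (208 - 104)/2 = 52.
Total output Q = 156, so price P = 291 - 156 = 135.

135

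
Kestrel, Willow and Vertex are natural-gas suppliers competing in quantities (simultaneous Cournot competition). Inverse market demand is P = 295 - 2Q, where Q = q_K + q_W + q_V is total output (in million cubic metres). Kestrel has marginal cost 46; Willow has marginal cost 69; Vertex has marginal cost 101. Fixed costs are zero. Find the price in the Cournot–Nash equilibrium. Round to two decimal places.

127.75

Kestrel's profit: π_K = (295 - 2Q)q_K - (46q_K). Setting ∂π_K/∂q_K = 0: 249 - 4q_K - 2(q_W + q_V) = 0.
Willow's profit: π_W = (295 - 2Q)q_W - (69q_W). Setting ∂π_W/∂q_W = 0: 226 - 4q_W - 2(q_K + q_V) = 0.
Vertex's first-order condition: 194 - 4q_V - 2(q_K + q_W) = 0.
Adding the 3 first-order conditions: 669 − 8Q = 0, so Q = 669/8.
Back-substituting: q_K = (249 − 669/4)/2 = 327/8, q_W = (226 − 669/4)/2 = 235/8, q_V = (194 − 669/4)/2 = 107/8.
Total output Q = 669/8, so price P = 295 - 2·(669/8) = 511/4.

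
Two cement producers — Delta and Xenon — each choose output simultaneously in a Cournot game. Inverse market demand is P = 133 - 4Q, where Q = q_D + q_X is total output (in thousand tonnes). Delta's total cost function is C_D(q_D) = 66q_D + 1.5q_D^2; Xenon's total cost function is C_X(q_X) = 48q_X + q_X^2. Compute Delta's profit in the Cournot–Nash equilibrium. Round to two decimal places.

67.79

Delta's profit: π_D = (133 - 4Q)q_D - (66q_D + (3/2)q_D²). Setting ∂π_D/∂q_D = 0: 67 - 11q_D - 4(q_X) = 0.
Xenon's first-order condition: 85 - 10q_X - 4(q_D) = 0.
So q_D = (67 - 4q_X)/11 and q_X = (85 - 4q_D)/10.
Substituting one into the other gives q_D = 165/47 and q_X = 667/94.
Price P = 133 - 4·(997/94) = 90.5745.
Delta's profit: 90.5745·(165/47) - 66·(165/47) - (3/2)(165/47)² = 67.7852.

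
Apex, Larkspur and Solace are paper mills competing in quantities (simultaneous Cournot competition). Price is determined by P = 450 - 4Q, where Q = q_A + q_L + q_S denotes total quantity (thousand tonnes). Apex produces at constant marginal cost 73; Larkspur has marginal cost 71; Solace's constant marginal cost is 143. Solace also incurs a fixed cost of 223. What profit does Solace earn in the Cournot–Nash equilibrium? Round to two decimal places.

202.39

Apex's profit: π_A = (450 - 4Q)q_A - (73q_A). Setting ∂π_A/∂q_A = 0: 377 - 8q_A - 4(q_L + q_S) = 0.
Larkspur's profit: π_L = (450 - 4Q)q_L - (71q_L). Setting ∂π_L/∂q_L = 0: 379 - 8q_L - 4(q_A + q_S) = 0.
Solace's profit: π_S = (450 - 4Q)q_S - (143q_S). Setting ∂π_S/∂q_S = 0: 307 - 8q_S - 4(q_A + q_L) = 0.
Summing all 3 equations gives 1063 − 16Q = 0, hence Q = 1063/16.
Back-substituting: q_A = (377 − 1063/4)/4 = 445/16, q_L = (379 − 1063/4)/4 = 453/16, q_S = (307 − 1063/4)/4 = 165/16.
Price P = 450 - 4·(1063/16) = 737/4.
Solace's profit: (737/4 - 143)·(165/16) - 223 = 202.3906.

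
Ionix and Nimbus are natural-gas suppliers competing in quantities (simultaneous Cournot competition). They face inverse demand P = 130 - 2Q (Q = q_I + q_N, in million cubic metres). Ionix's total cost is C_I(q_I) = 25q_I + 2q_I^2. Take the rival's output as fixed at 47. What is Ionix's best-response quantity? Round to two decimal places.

With the rival's output fixed at 47, Ionix's profit is π_I = (130 - 2·47 - 2q_I)q_I - (25q_I + 2q_I²) = (36 - 2q_I)q_I - (25q_I + 2q_I²).
∂π_I/∂q_I = 11 - 8q_I = 0, so q_I = 11/8.

1.38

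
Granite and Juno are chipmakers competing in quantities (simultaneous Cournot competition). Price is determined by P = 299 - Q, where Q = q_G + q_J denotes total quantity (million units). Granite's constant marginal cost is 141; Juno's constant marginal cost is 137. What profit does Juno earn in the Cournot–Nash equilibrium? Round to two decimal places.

3061.78

Granite's profit: π_G = (299 - Q)q_G - (141q_G). Setting ∂π_G/∂q_G = 0: 158 - 2q_G - (q_J) = 0.
Juno's first-order condition: 162 - 2q_J - (q_G) = 0.
So q_G = (158 - q_J)/2 and q_J = (162 - q_G)/2.
Solving the pair: q_G = 154/3, q_J = 166/3.
Price P = 299 - 320/3 = 577/3.
Juno's profit: (577/3 - 137)·(166/3) = 3061.7778.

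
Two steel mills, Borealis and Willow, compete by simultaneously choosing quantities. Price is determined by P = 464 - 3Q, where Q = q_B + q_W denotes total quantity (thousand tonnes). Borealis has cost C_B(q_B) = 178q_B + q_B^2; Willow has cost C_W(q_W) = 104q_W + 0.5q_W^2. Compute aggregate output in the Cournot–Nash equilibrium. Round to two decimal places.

Borealis's profit: π_B = (464 - 3Q)q_B - (178q_B + q_B²). Setting ∂π_B/∂q_B = 0: 286 - 8q_B - 3(q_W) = 0.
Willow's first-order condition: 360 - 7q_W - 3(q_B) = 0.
Best responses: q_B = (286 - 3q_W)/8, q_W = (360 - 3q_B)/7.
Solving the pair: q_B = 922/47, q_W = 43.0213.
Total output Q = 922/47 + 43.0213 = 62.6383.

62.64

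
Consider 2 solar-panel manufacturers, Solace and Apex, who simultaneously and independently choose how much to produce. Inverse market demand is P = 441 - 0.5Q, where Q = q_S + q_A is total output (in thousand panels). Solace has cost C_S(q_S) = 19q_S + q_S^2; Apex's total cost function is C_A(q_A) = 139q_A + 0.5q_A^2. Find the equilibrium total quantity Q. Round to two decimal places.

Solace's profit: π_S = (441 - 0.5Q)q_S - (19q_S + q_S²). Setting ∂π_S/∂q_S = 0: 422 - 3q_S - (1/2)(q_A) = 0.
Apex's first-order condition: 302 - 2q_A - (1/2)(q_S) = 0.
Rearranging gives the reaction functions q_S = (422 - (1/2)q_A)/3 and q_A = (302 - (1/2)q_S)/2.
Substituting one into the other gives q_S = 120.5217 and q_A = 120.8696.
Total output Q = 120.5217 + 120.8696 = 241.3913.

241.39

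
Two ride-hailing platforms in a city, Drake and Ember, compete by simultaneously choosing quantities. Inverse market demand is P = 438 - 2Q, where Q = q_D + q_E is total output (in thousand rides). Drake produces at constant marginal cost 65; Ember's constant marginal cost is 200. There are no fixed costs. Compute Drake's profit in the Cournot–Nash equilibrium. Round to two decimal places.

Drake's profit: π_D = (438 - 2Q)q_D - (65q_D). Setting ∂π_D/∂q_D = 0: 373 - 4q_D - 2(q_E) = 0.
Ember's first-order condition: 238 - 4q_E - 2(q_D) = 0.
So q_D = (373 - 2q_E)/4 and q_E = (238 - 2q_D)/4.
Solving the pair: q_D = 254/3, q_E = 103/6.
Price P = 438 - 2·(611/6) = 703/3.
Drake's profit: (703/3 - 65)·(254/3) = 14336.8889.

14336.89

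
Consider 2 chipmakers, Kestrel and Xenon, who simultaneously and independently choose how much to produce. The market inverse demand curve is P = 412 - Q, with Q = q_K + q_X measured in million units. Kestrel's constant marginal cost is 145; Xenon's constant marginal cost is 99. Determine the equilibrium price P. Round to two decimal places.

218.67

Kestrel's profit: π_K = (412 - Q)q_K - (145q_K). Setting ∂π_K/∂q_K = 0: 267 - 2q_K - (q_X) = 0.
Xenon's first-order condition: 313 - 2q_X - (q_K) = 0.
So q_K = (267 - q_X)/2 and q_X = (313 - q_K)/2.
Substituting one into the other gives q_K = 221/3 and q_X = 359/3.
Total output Q = 580/3, so price P = 412 - 580/3 = 656/3.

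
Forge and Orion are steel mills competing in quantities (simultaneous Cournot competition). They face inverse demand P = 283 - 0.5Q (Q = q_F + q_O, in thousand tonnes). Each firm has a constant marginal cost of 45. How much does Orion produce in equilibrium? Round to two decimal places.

A representative firm's profit is π_i = q_i(283 - 0.5Q) - 45q_i.
First-order condition (treating rivals' output as given): 238 - q_i - (1/2)q_j = 0.
By symmetry each firm produces the same amount; substituting q_j = q_i yields q_i = 238/(3/2) = 476/3.

158.67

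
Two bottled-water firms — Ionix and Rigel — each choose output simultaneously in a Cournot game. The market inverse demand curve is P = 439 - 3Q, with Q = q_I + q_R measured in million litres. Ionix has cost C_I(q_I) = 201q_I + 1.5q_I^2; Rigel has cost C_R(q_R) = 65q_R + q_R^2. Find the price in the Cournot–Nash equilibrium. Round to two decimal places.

275.48

Ionix's profit: π_I = (439 - 3Q)q_I - (201q_I + (3/2)q_I²). Setting ∂π_I/∂q_I = 0: 238 - 9q_I - 3(q_R) = 0.
Rigel's first-order condition: 374 - 8q_R - 3(q_I) = 0.
So q_I = (238 - 3q_R)/9 and q_R = (374 - 3q_I)/8.
Solving the pair: q_I = 782/63, q_R = 884/21.
Total output Q = 54.5079, so price P = 439 - 3·54.5079 = 275.4762.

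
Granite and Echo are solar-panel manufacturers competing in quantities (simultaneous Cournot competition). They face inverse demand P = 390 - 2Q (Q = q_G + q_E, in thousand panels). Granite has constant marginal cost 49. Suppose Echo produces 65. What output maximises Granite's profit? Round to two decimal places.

With the rival's output fixed at 65, Granite's profit is π_G = (390 - 2·65 - 2q_G)q_G - (49q_G) = (260 - 2q_G)q_G - (49q_G).
∂π_G/∂q_G = 211 - 4q_G = 0, so q_G = 211/4.

52.75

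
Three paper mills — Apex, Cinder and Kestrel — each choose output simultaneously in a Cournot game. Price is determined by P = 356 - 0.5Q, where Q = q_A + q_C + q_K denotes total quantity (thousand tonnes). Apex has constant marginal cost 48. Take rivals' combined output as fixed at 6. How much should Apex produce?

305

With rivals' combined output fixed at 6, Apex's profit is π_A = (356 - (1/2)·6 - (1/2)q_A)q_A - (48q_A) = (353 - (1/2)q_A)q_A - (48q_A).
∂π_A/∂q_A = 305 - q_A = 0, so q_A = 305.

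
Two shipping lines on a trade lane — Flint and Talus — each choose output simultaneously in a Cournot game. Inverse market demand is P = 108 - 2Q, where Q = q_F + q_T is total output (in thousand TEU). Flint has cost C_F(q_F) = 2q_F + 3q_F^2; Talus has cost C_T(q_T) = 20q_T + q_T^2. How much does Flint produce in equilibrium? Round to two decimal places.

8.21

Flint's profit: π_F = (108 - 2Q)q_F - (2q_F + 3q_F²). Setting ∂π_F/∂q_F = 0: 106 - 10q_F - 2(q_T) = 0.
Talus's first-order condition: 88 - 6q_T - 2(q_F) = 0.
So q_F = (106 - 2q_T)/10 and q_T = (88 - 2q_F)/6.
Solving the pair: q_F = 115/14, q_T = 167/14.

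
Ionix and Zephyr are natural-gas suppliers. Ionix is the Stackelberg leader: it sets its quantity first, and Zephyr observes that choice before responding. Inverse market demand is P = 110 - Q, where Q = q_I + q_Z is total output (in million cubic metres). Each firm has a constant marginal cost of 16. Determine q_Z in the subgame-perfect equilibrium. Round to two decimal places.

Solve by backward induction. Given q_I, the follower Zephyr maximises π_Z = (110 - q_I - q_Z)q_Z - 16q_Z.
Follower FOC: 94 - q_I - 2q_Z = 0, so q_Z(q_I) = (94 - q_I)/2.
Ionix substitutes q_Z(q_I) into its own profit: π_I = q_I(110 - q_I - (94 - q_I)/2) - 16q_I = (63 - (1/2)q_I)q_I - 16q_I.
Leader FOC: 47 - q_I = 0, so q_I = 47.
Then q_Z = (94 - 47)/2 = 47/2.

23.50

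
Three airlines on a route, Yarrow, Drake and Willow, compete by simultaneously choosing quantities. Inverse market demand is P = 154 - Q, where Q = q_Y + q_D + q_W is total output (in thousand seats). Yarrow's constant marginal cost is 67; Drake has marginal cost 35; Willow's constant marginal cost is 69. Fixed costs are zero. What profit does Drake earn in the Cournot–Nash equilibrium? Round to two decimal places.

2139.06

Yarrow's profit: π_Y = (154 - Q)q_Y - (67q_Y). Setting ∂π_Y/∂q_Y = 0: 87 - 2q_Y - (q_D + q_W) = 0.
Drake's profit: π_D = (154 - Q)q_D - (35q_D). Setting ∂π_D/∂q_D = 0: 119 - 2q_D - (q_Y + q_W) = 0.
Willow's first-order condition: 85 - 2q_W - (q_Y + q_D) = 0.
Summing all 3 equations gives 291 − 4Q = 0, hence Q = 291/4.
Back-substituting: q_Y = (87 − 291/4) = 57/4, q_D = (119 − 291/4) = 185/4, q_W = (85 − 291/4) = 49/4.
Price P = 154 - 291/4 = 325/4.
Drake's profit: (325/4 - 35)·(185/4) = 2139.0625.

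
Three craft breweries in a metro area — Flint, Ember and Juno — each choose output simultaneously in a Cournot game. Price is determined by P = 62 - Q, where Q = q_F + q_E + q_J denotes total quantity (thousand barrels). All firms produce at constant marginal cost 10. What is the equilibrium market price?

23

A representative firm's profit is π_i = q_i(62 - Q) - 10q_i.
First-order condition (treating rivals' output as given): 52 - 2q_i - Σ_{j≠i} q_j = 0.
By symmetry each firm produces the same amount; substituting Σ_{j≠i} q_j = 2q_i yields q_i = 52/4 = 13.
Total output Q = 39, so price P = 62 - 39 = 23.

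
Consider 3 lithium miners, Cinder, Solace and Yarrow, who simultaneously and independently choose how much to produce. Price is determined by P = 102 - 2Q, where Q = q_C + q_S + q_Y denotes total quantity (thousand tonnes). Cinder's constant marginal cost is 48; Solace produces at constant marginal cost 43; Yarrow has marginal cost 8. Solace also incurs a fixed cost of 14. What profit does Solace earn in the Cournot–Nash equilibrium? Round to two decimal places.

12.28

Cinder's profit: π_C = (102 - 2Q)q_C - (48q_C). Setting ∂π_C/∂q_C = 0: 54 - 4q_C - 2(q_S + q_Y) = 0.
Solace's first-order condition: 59 - 4q_S - 2(q_C + q_Y) = 0.
Yarrow's first-order condition: 94 - 4q_Y - 2(q_C + q_S) = 0.
Adding the 3 first-order conditions: 207 − 8Q = 0, so Q = 207/8.
Back-substituting: q_C = (54 − 207/4)/2 = 9/8, q_S = (59 − 207/4)/2 = 29/8, q_Y = (94 − 207/4)/2 = 169/8.
Price P = 102 - 2·(207/8) = 201/4.
Solace's profit: (201/4 - 43)·(29/8) - 14 = 393/32.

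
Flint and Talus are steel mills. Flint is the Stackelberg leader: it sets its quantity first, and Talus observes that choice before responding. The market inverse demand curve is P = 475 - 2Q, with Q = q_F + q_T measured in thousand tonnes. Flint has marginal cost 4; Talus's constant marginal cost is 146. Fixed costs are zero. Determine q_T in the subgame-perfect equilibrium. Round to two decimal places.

The follower Talus best-responds to any q_F: π_T = (475 - 2Q)q_T - 146q_T.
∂π_T/∂q_T = 329 - 2q_F - 4q_T = 0 gives the reaction function q_T = (329 - 2q_F)/4.
Flint substitutes q_T(q_F) into its own profit: π_F = q_F(475 - 2q_F - (329 - 2q_F)/2) - 4q_F = (621/2 - q_F)q_F - 4q_F.
The leader's first-order condition 613/2 - 2q_F = 0 yields q_F = 613/4.
Then q_T = (329 - 2·(613/4))/4 = 45/8.

5.63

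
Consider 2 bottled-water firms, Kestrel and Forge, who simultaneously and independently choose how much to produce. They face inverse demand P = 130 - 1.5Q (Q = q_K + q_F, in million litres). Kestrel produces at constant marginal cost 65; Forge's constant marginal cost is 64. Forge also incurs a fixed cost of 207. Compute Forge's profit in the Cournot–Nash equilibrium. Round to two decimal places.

Kestrel's profit: π_K = (130 - 1.5Q)q_K - (65q_K). Setting ∂π_K/∂q_K = 0: 65 - 3q_K - (3/2)(q_F) = 0.
Forge's first-order condition: 66 - 3q_F - (3/2)(q_K) = 0.
Rearranging gives the reaction functions q_K = (65 - (3/2)q_F)/3 and q_F = (66 - (3/2)q_K)/3.
Solving the pair: q_K = 128/9, q_F = 134/9.
Price P = 130 - (3/2)·(262/9) = 259/3.
Forge's profit: (259/3 - 64)·(134/9) - 207 = 125.5185.

125.52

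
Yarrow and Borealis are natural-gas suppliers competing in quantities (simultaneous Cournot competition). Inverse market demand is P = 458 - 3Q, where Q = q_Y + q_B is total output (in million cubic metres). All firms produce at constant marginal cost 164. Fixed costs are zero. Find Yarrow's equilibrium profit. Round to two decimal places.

A representative firm's profit is π_i = q_i(458 - 3Q) - 164q_i.
Setting ∂π_i/∂q_i = 0 with rivals' quantities fixed: 294 - 6q_i - 3q_j = 0.
With identical firms every q_j equals q_i, so q_j = q_i and 294 = 9q_i, giving q_i = 98/3.
Price P = 458 - 3·(196/3) = 262.
Yarrow's profit: (262 - 164)·(98/3) = 3201.3333.

3201.33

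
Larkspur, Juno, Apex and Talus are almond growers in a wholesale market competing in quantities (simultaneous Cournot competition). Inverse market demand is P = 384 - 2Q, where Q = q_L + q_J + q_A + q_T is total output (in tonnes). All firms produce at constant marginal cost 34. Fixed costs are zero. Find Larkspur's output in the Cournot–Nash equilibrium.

35

A representative firm's profit is π_i = q_i(384 - 2Q) - 34q_i.
Setting ∂π_i/∂q_i = 0 with rivals' quantities fixed: 350 - 4q_i - 2·Σ_{j≠i} q_j = 0.
By symmetry each firm produces the same amount; substituting Σ_{j≠i} q_j = 3q_i yields q_i = 350/10 = 35.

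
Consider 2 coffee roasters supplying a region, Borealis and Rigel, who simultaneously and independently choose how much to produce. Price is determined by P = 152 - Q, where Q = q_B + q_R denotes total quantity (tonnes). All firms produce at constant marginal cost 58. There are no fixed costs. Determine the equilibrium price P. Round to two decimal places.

Each firm earns π_i = (152 - Q)q_i - 58q_i.
Setting ∂π_i/∂q_i = 0 with rivals' quantities fixed: 94 - 2q_i - q_j = 0.
By symmetry each firm produces the same amount; substituting q_j = q_i yields q_i = 94/3.
Total output Q = 188/3, so price P = 152 - 188/3 = 268/3.

89.33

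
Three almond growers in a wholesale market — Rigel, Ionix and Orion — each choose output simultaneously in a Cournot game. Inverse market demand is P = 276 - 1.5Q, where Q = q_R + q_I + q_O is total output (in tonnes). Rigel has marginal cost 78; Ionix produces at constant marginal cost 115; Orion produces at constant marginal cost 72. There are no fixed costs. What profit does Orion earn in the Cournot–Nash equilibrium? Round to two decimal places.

Rigel's profit: π_R = (276 - 1.5Q)q_R - (78q_R). Setting ∂π_R/∂q_R = 0: 198 - 3q_R - (3/2)(q_I + q_O) = 0.
Ionix's profit: π_I = (276 - 1.5Q)q_I - (115q_I). Setting ∂π_I/∂q_I = 0: 161 - 3q_I - (3/2)(q_R + q_O) = 0.
Orion's profit: π_O = (276 - 1.5Q)q_O - (72q_O). Setting ∂π_O/∂q_O = 0: 204 - 3q_O - (3/2)(q_R + q_I) = 0.
Adding the 3 conditions: 563 − 3Q − 3Q = 0, i.e. Q = 563/6.
Back-substituting: q_R = (198 − 563/4)/(3/2) = 229/6, q_I = (161 − 563/4)/(3/2) = 27/2, q_O = (204 − 563/4)/(3/2) = 253/6.
Price P = 276 - (3/2)·(563/6) = 541/4.
Orion's profit: (541/4 - 72)·(253/6) = 2667.0417.

2667.04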